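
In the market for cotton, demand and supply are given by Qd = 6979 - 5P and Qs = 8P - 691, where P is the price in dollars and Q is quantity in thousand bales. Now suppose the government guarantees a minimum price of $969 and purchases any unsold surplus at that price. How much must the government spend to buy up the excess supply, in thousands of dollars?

Setting quantity demanded equal to quantity supplied, 6979 - 5P = 8P - 691, gives P* = 590 and Q* = 4029.
Because the floor (969) lies above the market-clearing price, it is binding.
At P = 969: Qd = 6979 - 5·969 = 2134 and Qs = 8·969 - 691 = 7061.
Surplus = Qs - Qd = 4927.
Government expenditure = surplus × support price = 4927 × 969 = 4774263.

4774263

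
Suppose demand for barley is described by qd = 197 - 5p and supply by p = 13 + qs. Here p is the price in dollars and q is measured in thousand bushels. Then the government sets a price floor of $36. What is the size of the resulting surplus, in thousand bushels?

6

Rearranging supply gives qs = p - 13. Setting quantity demanded equal to quantity supplied, 197 - 5p = p - 13, gives p* = 35 and q* = 22.
The floor of 36 is above the equilibrium price 35, so it binds.
At p = 36: qd = 197 - 5·36 = 17 and qs = 36 - 13 = 23.
Surplus = qs - qd = 23 - 17 = 6.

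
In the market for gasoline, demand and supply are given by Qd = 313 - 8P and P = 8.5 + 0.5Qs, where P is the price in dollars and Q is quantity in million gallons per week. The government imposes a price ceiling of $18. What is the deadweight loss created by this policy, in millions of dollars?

Rearranging supply gives Qs = 2P - 17. Equilibrium: 313 - 8P = 2P - 17, so 330 = 10P and P* = 33, Q* = 49.
The ceiling of 18 is below the equilibrium price 33, so it binds.
At P = 18: Qd = 313 - 8·18 = 169 and Qs = 2·18 - 17 = 19.
Quantity traded falls to 19. At Q = 19 the demand price is (313 - 19)/8 = 36.75 and the supply price is (17 + 19)/2 = 18.
Deadweight loss = ½ · (36.75 - 18) · (49 - 19) = ½ · 18.75 · 30 = 281.25.

281.25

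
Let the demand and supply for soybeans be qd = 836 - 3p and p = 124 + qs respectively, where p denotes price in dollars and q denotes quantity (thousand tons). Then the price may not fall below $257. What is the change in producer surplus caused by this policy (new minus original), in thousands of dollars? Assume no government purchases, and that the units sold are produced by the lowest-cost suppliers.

-195.5

Rearranging supply gives qs = p - 124. Setting quantity demanded equal to quantity supplied, 836 - 3p = p - 124, gives p* = 240 and q* = 116.
Since 257 > 240, the floor is binding.
At p = 257: qd = 836 - 3·257 = 65 and qs = 257 - 124 = 133.
Producer surplus without the control is ½ · (240 - 124) · 116 = 6728.
With the floor, 65 units are sold at 257. The supply price at q = 65 is 189, so PS = ½ · [(257 - 124) + (257 - 189)] · 65 = 6532.5.
Change in producer surplus = 6532.5 - 6728 = -195.5.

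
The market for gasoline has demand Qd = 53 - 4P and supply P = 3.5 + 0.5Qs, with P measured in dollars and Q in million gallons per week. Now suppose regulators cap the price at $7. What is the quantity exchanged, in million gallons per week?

7

Rearranging supply gives Qs = 2P - 7. In a free market, 53 - 4P = 2P - 7 gives the equilibrium P* = 10, Q* = 13.
Since 7 < 10, the ceiling is binding.
At P = 7: Qd = 53 - 4·7 = 25 and Qs = 2·7 - 7 = 7.
The quantity actually transacted is the short side, supply: 7.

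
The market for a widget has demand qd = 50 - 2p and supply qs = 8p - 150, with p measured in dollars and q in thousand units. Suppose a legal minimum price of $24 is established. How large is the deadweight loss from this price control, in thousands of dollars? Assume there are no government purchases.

20

Without the control the market clears where 50 - 2p = 8p - 150, i.e. p* = 20 and q* = 10.
Because the floor (24) lies above the market-clearing price, it is binding.
At p = 24: qd = 50 - 2·24 = 2 and qs = 8·24 - 150 = 42.
Quantity traded falls to 2. At q = 2 the demand price is (50 - 2)/2 = 24 and the supply price is (150 + 2)/8 = 19.
Deadweight loss = ½ · (24 - 19) · (10 - 2) = ½ · 5 · 8 = 20.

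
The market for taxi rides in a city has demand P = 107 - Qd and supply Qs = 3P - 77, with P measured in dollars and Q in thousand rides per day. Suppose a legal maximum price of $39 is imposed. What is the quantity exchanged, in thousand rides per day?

40

Rearranging demand gives Qd = 107 - P. Without the control the market clears where 107 - P = 3P - 77, i.e. P* = 46 and Q* = 61.
The ceiling of 39 is below the equilibrium price 46, so it binds.
At P = 39: Qd = 107 - 39 = 68 and Qs = 3·39 - 77 = 40.
The quantity actually transacted is the short side, supply: 40.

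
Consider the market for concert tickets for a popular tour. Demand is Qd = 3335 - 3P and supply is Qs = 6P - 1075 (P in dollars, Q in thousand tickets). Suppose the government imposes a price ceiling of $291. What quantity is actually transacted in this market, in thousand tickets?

671

Setting quantity demanded equal to quantity supplied, 3335 - 3P = 6P - 1075, gives P* = 490 and Q* = 1865.
Because the ceiling (291) lies below the market-clearing price, it is binding.
At P = 291: Qd = 3335 - 3·291 = 2462 and Qs = 6·291 - 1075 = 671.
The quantity actually transacted is the short side, supply: 671.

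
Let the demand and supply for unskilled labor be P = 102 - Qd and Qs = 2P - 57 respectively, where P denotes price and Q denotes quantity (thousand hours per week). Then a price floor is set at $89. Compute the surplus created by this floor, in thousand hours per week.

108

Rearranging demand gives Qd = 102 - P. Without the control the market clears where 102 - P = 2P - 57, i.e. P* = 53 and Q* = 49.
Because the floor (89) lies above the market-clearing price, it is binding.
At P = 89: Qd = 102 - 89 = 13 and Qs = 2·89 - 57 = 121.
Surplus = Qs - Qd = 121 - 13 = 108.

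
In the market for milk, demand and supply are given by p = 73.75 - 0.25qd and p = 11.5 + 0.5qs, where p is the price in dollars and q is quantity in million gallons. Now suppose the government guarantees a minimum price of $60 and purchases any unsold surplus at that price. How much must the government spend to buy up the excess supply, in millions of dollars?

2520

Rearranging demand gives qd = 295 - 4p; rearranging supply gives qs = 2p - 23. In a free market, 295 - 4p = 2p - 23 gives the equilibrium p* = 53, q* = 83.
The floor of 60 is above the equilibrium price 53, so it binds.
At p = 60: qd = 295 - 4·60 = 55 and qs = 2·60 - 23 = 97.
Surplus = qs - qd = 42.
Government expenditure = surplus × support price = 42 × 60 = 2520.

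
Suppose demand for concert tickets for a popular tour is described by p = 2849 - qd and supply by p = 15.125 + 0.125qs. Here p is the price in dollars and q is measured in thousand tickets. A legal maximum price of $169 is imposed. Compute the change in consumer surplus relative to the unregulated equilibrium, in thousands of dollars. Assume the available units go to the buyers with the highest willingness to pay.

-631281

Rearranging demand gives qd = 2849 - p; rearranging supply gives qs = 8p - 121. Setting quantity demanded equal to quantity supplied, 2849 - p = 8p - 121, gives p* = 330 and q* = 2519.
The ceiling of 169 is below the equilibrium price 330, so it binds.
At p = 169: qd = 2849 - 169 = 2680 and qs = 8·169 - 121 = 1231.
Consumer surplus without the control is ½ · (2849 - 330) · 2519 = 3172680.5.
With the ceiling, 1231 units are sold at 169 (assume they go to the highest-value buyers). The demand price at q = 1231 is 1618, so CS = ½ · [(2849 - 169) + (1618 - 169)] · 1231 = 2541399.5.
Change in consumer surplus = 2541399.5 - 3172680.5 = -631281.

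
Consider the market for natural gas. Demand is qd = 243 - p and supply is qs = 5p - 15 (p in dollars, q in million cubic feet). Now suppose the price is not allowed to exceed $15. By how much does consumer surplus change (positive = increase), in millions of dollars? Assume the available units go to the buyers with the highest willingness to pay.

Setting quantity demanded equal to quantity supplied, 243 - p = 5p - 15, gives p* = 43 and q* = 200.
Because the ceiling (15) lies below the market-clearing price, it is binding.
At p = 15: qd = 243 - 15 = 228 and qs = 5·15 - 15 = 60.
Consumer surplus without the control is ½ · (243 - 43) · 200 = 20000.
With the ceiling, 60 units are sold at 15 (assume they go to the highest-value buyers). The demand price at q = 60 is 183, so CS = ½ · [(243 - 15) + (183 - 15)] · 60 = 11880.
Change in consumer surplus = 11880 - 20000 = -8120.

-8120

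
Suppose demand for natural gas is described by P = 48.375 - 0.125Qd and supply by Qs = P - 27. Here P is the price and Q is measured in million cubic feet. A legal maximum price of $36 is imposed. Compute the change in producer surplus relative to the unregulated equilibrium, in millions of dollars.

Rearranging demand gives Qd = 387 - 8P. Setting quantity demanded equal to quantity supplied, 387 - 8P = P - 27, gives P* = 46 and Q* = 19.
Because the ceiling (36) lies below the market-clearing price, it is binding.
At P = 36: Qd = 387 - 8·36 = 99 and Qs = 36 - 27 = 9.
Producer surplus without the control is ½ · (46 - 27) · 19 = 180.5.
With the ceiling, producers sell 9 units at 36, so PS = ½ · (36 - 27) · 9 = 40.5.
Change in producer surplus = 40.5 - 180.5 = -140.

-140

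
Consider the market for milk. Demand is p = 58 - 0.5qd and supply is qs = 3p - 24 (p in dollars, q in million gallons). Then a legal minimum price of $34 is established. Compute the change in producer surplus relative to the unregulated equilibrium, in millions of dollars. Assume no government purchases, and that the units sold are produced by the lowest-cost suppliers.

264

Rearranging demand gives qd = 116 - 2p. In a free market, 116 - 2p = 3p - 24 gives the equilibrium p* = 28, q* = 60.
Since 34 > 28, the floor is binding.
At p = 34: qd = 116 - 2·34 = 48 and qs = 3·34 - 24 = 78.
Producer surplus without the control is ½ · (28 - 8) · 60 = 600.
With the floor, 48 units are sold at 34. The supply price at q = 48 is 24, so PS = ½ · [(34 - 8) + (34 - 24)] · 48 = 864.
Change in producer surplus = 864 - 600 = 264.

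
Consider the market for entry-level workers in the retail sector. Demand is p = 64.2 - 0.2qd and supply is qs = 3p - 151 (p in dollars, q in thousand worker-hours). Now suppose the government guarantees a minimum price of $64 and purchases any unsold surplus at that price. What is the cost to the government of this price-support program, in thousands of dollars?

2560

Rearranging demand gives qd = 321 - 5p. Setting quantity demanded equal to quantity supplied, 321 - 5p = 3p - 151, gives p* = 59 and q* = 26.
Since 64 > 59, the floor is binding.
At p = 64: qd = 321 - 5·64 = 1 and qs = 3·64 - 151 = 41.
Surplus = qs - qd = 40.
Government expenditure = surplus × support price = 40 × 64 = 2560.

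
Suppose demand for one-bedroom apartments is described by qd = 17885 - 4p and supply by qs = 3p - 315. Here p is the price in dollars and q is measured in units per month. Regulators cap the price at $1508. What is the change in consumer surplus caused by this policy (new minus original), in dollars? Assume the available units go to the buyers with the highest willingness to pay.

3254706

Without the control the market clears where 17885 - 4p = 3p - 315, i.e. p* = 2600 and q* = 7485.
Because the ceiling (1508) lies below the market-clearing price, it is binding.
At p = 1508: qd = 17885 - 4·1508 = 11853 and qs = 3·1508 - 315 = 4209.
Consumer surplus without the control is ½ · (4471.25 - 2600) · 7485 = 7003153.125.
With the ceiling, 4209 units are sold at 1508 (assume they go to the highest-value buyers). The demand price at q = 4209 is 3419, so CS = ½ · [(4471.25 - 1508) + (3419 - 1508)] · 4209 = 10257859.125.
Change in consumer surplus = 10257859.125 - 7003153.125 = 3254706.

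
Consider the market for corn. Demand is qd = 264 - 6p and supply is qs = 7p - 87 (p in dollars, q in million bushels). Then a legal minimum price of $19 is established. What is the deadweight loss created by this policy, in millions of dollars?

In a free market, 264 - 6p = 7p - 87 gives the equilibrium p* = 27, q* = 102.
The floor of 19 is below the equilibrium price 27, so it is not binding; the market clears at p* = 27, q* = 102.
Since the control does not bind, no trades are prevented and deadweight loss is zero.

0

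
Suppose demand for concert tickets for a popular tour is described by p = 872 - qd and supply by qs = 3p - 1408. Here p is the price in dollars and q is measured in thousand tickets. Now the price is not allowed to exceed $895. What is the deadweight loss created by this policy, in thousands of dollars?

Rearranging demand gives qd = 872 - p. Setting quantity demanded equal to quantity supplied, 872 - p = 3p - 1408, gives p* = 570 and q* = 302.
The ceiling of 895 is above the equilibrium price 570, so it is not binding; the market clears at p* = 570, q* = 302.
Since the control does not bind, no trades are prevented and deadweight loss is zero.

0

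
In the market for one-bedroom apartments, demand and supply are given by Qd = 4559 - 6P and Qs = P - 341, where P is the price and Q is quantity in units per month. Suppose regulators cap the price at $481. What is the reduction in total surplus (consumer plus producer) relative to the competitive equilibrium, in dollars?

Equilibrium: 4559 - 6P = P - 341, so 4900 = 7P and P* = 700, Q* = 359.
Because the ceiling (481) lies below the market-clearing price, it is binding.
At P = 481: Qd = 4559 - 6·481 = 1673 and Qs = 481 - 341 = 140.
Quantity traded falls to 140. At Q = 140 the demand price is (4559 - 140)/6 = 736.5 and the supply price is 341 + 140 = 481.
Deadweight loss = ½ · (736.5 - 481) · (359 - 140) = ½ · 255.5 · 219 = 27977.25.

27977.25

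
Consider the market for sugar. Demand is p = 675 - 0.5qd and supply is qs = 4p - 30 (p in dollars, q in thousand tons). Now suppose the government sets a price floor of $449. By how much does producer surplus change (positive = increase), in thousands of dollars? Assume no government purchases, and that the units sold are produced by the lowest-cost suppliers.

75007.5

Rearranging demand gives qd = 1350 - 2p. Equilibrium: 1350 - 2p = 4p - 30, so 1380 = 6p and p* = 230, q* = 890.
Because the floor (449) lies above the market-clearing price, it is binding.
At p = 449: qd = 1350 - 2·449 = 452 and qs = 4·449 - 30 = 1766.
Producer surplus without the control is ½ · (230 - 7.5) · 890 = 99012.5.
With the floor, 452 units are sold at 449. The supply price at q = 452 is 120.5, so PS = ½ · [(449 - 7.5) + (449 - 120.5)] · 452 = 174020.
Change in producer surplus = 174020 - 99012.5 = 75007.5.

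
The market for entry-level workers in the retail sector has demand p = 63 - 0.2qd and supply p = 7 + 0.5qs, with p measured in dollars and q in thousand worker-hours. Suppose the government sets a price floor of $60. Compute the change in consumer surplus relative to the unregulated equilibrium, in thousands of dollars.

Rearranging demand gives qd = 315 - 5p; rearranging supply gives qs = 2p - 14. Setting quantity demanded equal to quantity supplied, 315 - 5p = 2p - 14, gives p* = 47 and q* = 80.
Since 60 > 47, the floor is binding.
At p = 60: qd = 315 - 5·60 = 15 and qs = 2·60 - 14 = 106.
Consumer surplus without the control is ½ · (63 - 47) · 80 = 640.
With the floor, consumers buy 15 units at 60, so CS = ½ · (63 - 60) · 15 = 22.5.
Change in consumer surplus = 22.5 - 640 = -617.5.

-617.5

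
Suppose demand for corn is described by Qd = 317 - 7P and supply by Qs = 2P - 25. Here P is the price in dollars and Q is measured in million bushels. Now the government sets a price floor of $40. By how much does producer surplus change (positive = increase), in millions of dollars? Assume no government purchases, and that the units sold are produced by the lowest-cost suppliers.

25

In a free market, 317 - 7P = 2P - 25 gives the equilibrium P* = 38, Q* = 51.
The floor of 40 is above the equilibrium price 38, so it binds.
At P = 40: Qd = 317 - 7·40 = 37 and Qs = 2·40 - 25 = 55.
Producer surplus without the control is ½ · (38 - 12.5) · 51 = 650.25.
With the floor, 37 units are sold at 40. The supply price at Q = 37 is 31, so PS = ½ · [(40 - 12.5) + (40 - 31)] · 37 = 675.25.
Change in producer surplus = 675.25 - 650.25 = 25.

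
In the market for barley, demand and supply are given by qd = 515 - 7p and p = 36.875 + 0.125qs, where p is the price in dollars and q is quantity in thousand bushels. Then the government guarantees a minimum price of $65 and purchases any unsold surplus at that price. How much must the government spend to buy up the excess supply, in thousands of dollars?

10725

Rearranging supply gives qs = 8p - 295. Without the control the market clears where 515 - 7p = 8p - 295, i.e. p* = 54 and q* = 137.
Because the floor (65) lies above the market-clearing price, it is binding.
At p = 65: qd = 515 - 7·65 = 60 and qs = 8·65 - 295 = 225.
Surplus = qs - qd = 165.
Government expenditure = surplus × support price = 165 × 65 = 10725.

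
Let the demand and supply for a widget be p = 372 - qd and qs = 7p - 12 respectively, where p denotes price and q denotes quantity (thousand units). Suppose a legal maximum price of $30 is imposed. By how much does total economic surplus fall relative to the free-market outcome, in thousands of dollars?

Rearranging demand gives qd = 372 - p. Without the control the market clears where 372 - p = 7p - 12, i.e. p* = 48 and q* = 324.
Since 30 < 48, the ceiling is binding.
At p = 30: qd = 372 - 30 = 342 and qs = 7·30 - 12 = 198.
Quantity traded falls to 198. At q = 198 the demand price is 372 - 198 = 174 and the supply price is (12 + 198)/7 = 30.
Deadweight loss = ½ · (174 - 30) · (324 - 198) = ½ · 144 · 126 = 9072.

9072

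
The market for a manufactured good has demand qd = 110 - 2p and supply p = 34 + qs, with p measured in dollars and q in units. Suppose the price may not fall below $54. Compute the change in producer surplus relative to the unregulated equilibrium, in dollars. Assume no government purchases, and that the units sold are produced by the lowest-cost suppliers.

-60

Rearranging supply gives qs = p - 34. Setting quantity demanded equal to quantity supplied, 110 - 2p = p - 34, gives p* = 48 and q* = 14.
Because the floor (54) lies above the market-clearing price, it is binding.
At p = 54: qd = 110 - 2·54 = 2 and qs = 54 - 34 = 20.
Producer surplus without the control is ½ · (48 - 34) · 14 = 98.
With the floor, 2 units are sold at 54. The supply price at q = 2 is 36, so PS = ½ · [(54 - 34) + (54 - 36)] · 2 = 38.
Change in producer surplus = 38 - 98 = -60.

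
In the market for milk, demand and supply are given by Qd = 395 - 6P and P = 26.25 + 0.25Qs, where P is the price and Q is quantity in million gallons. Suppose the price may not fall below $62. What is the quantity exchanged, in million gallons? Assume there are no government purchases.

Rearranging supply gives Qs = 4P - 105. Without the control the market clears where 395 - 6P = 4P - 105, i.e. P* = 50 and Q* = 95.
Because the floor (62) lies above the market-clearing price, it is binding.
At P = 62: Qd = 395 - 6·62 = 23 and Qs = 4·62 - 105 = 143.
The quantity actually transacted is the short side, demand: 23.

23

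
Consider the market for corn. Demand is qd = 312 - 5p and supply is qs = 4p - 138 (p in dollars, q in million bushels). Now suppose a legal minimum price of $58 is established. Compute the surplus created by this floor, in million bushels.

72

Equilibrium: 312 - 5p = 4p - 138, so 450 = 9p and p* = 50, q* = 62.
Because the floor (58) lies above the market-clearing price, it is binding.
At p = 58: qd = 312 - 5·58 = 22 and qs = 4·58 - 138 = 94.
Surplus = qs - qd = 94 - 22 = 72.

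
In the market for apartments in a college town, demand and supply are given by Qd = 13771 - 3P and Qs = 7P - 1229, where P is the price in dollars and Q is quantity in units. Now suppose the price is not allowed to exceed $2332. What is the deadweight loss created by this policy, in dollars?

In a free market, 13771 - 3P = 7P - 1229 gives the equilibrium P* = 1500, Q* = 9271.
The ceiling of 2332 is above the equilibrium price 1500, so it is not binding; the market clears at P* = 1500, Q* = 9271.
Since the control does not bind, no trades are prevented and deadweight loss is zero.

0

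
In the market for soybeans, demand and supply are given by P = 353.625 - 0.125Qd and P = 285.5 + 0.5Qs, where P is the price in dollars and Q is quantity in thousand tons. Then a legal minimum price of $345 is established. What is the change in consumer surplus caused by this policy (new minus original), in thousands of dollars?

Rearranging demand gives Qd = 2829 - 8P; rearranging supply gives Qs = 2P - 571. Without the control the market clears where 2829 - 8P = 2P - 571, i.e. P* = 340 and Q* = 109.
The floor of 345 is above the equilibrium price 340, so it binds.
At P = 345: Qd = 2829 - 8·345 = 69 and Qs = 2·345 - 571 = 119.
Consumer surplus without the control is ½ · (353.625 - 340) · 109 = 742.5625.
With the floor, consumers buy 69 units at 345, so CS = ½ · (353.625 - 345) · 69 = 297.5625.
Change in consumer surplus = 297.5625 - 742.5625 = -445.

-445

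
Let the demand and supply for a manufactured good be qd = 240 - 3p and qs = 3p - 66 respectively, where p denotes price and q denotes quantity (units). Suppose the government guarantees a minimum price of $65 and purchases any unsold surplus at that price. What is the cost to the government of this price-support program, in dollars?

5460

Setting quantity demanded equal to quantity supplied, 240 - 3p = 3p - 66, gives p* = 51 and q* = 87.
Since 65 > 51, the floor is binding.
At p = 65: qd = 240 - 3·65 = 45 and qs = 3·65 - 66 = 129.
Surplus = qs - qd = 84.
Government expenditure = surplus × support price = 84 × 65 = 5460.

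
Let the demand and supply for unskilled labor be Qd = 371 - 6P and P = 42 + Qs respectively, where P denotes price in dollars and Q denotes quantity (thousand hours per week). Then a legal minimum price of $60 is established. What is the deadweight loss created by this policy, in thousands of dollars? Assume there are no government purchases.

Rearranging supply gives Qs = P - 42. In a free market, 371 - 6P = P - 42 gives the equilibrium P* = 59, Q* = 17.
The floor of 60 is above the equilibrium price 59, so it binds.
At P = 60: Qd = 371 - 6·60 = 11 and Qs = 60 - 42 = 18.
Quantity traded falls to 11. At Q = 11 the demand price is (371 - 11)/6 = 60 and the supply price is 42 + 11 = 53.
Deadweight loss = ½ · (60 - 53) · (17 - 11) = ½ · 7 · 6 = 21.

21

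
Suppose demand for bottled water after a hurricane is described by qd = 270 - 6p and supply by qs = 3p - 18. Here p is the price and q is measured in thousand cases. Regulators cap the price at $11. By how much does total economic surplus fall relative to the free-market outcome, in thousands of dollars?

992.25

In a free market, 270 - 6p = 3p - 18 gives the equilibrium p* = 32, q* = 78.
Because the ceiling (11) lies below the market-clearing price, it is binding.
At p = 11: qd = 270 - 6·11 = 204 and qs = 3·11 - 18 = 15.
Quantity traded falls to 15. At q = 15 the demand price is (270 - 15)/6 = 42.5 and the supply price is (18 + 15)/3 = 11.
Deadweight loss = ½ · (42.5 - 11) · (78 - 15) = ½ · 31.5 · 63 = 992.25.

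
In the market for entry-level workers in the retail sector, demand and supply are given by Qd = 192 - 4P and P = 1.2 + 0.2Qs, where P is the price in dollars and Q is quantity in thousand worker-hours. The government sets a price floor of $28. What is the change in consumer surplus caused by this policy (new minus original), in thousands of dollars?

-552

Rearranging supply gives Qs = 5P - 6. Without the control the market clears where 192 - 4P = 5P - 6, i.e. P* = 22 and Q* = 104.
Since 28 > 22, the floor is binding.
At P = 28: Qd = 192 - 4·28 = 80 and Qs = 5·28 - 6 = 134.
Consumer surplus without the control is ½ · (48 - 22) · 104 = 1352.
With the floor, consumers buy 80 units at 28, so CS = ½ · (48 - 28) · 80 = 800.
Change in consumer surplus = 800 - 1352 = -552.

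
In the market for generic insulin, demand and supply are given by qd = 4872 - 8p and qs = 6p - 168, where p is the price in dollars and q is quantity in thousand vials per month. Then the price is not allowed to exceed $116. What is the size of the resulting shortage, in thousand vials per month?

Setting quantity demanded equal to quantity supplied, 4872 - 8p = 6p - 168, gives p* = 360 and q* = 1992.
Since 116 < 360, the ceiling is binding.
At p = 116: qd = 4872 - 8·116 = 3944 and qs = 6·116 - 168 = 528.
Shortage = qd - qs = 3944 - 528 = 3416.

3416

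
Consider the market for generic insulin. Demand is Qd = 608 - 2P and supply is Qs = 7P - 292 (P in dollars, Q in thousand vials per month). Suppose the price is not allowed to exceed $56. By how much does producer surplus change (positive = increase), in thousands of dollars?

In a free market, 608 - 2P = 7P - 292 gives the equilibrium P* = 100, Q* = 408.
Since 56 < 100, the ceiling is binding.
At P = 56: Qd = 608 - 2·56 = 496 and Qs = 7·56 - 292 = 100.
Producer surplus without the control is ½ · (100 - 292/7) · 408 = 83232/7.
With the ceiling, producers sell 100 units at 56, so PS = ½ · (56 - 292/7) · 100 = 5000/7.
Change in producer surplus = 5000/7 - 83232/7 = -11176.

-11176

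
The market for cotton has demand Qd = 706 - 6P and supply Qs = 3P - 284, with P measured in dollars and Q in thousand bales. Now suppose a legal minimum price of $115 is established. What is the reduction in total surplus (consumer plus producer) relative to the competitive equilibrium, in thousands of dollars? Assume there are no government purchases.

In a free market, 706 - 6P = 3P - 284 gives the equilibrium P* = 110, Q* = 46.
Because the floor (115) lies above the market-clearing price, it is binding.
At P = 115: Qd = 706 - 6·115 = 16 and Qs = 3·115 - 284 = 61.
Quantity traded falls to 16. At Q = 16 the demand price is (706 - 16)/6 = 115 and the supply price is (284 + 16)/3 = 100.
Deadweight loss = ½ · (115 - 100) · (46 - 16) = ½ · 15 · 30 = 225.

225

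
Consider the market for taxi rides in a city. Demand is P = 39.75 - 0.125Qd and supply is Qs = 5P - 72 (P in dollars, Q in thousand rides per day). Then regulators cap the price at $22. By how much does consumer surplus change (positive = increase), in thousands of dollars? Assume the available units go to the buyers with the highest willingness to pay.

204

Rearranging demand gives Qd = 318 - 8P. In a free market, 318 - 8P = 5P - 72 gives the equilibrium P* = 30, Q* = 78.
The ceiling of 22 is below the equilibrium price 30, so it binds.
At P = 22: Qd = 318 - 8·22 = 142 and Qs = 5·22 - 72 = 38.
Consumer surplus without the control is ½ · (39.75 - 30) · 78 = 380.25.
With the ceiling, 38 units are sold at 22 (assume they go to the highest-value buyers). The demand price at Q = 38 is 35, so CS = ½ · [(39.75 - 22) + (35 - 22)] · 38 = 584.25.
Change in consumer surplus = 584.25 - 380.25 = 204.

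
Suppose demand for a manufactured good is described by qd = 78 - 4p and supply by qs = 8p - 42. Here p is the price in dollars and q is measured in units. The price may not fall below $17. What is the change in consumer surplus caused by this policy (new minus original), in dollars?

Setting quantity demanded equal to quantity supplied, 78 - 4p = 8p - 42, gives p* = 10 and q* = 38.
Since 17 > 10, the floor is binding.
At p = 17: qd = 78 - 4·17 = 10 and qs = 8·17 - 42 = 94.
Consumer surplus without the control is ½ · (19.5 - 10) · 38 = 180.5.
With the floor, consumers buy 10 units at 17, so CS = ½ · (19.5 - 17) · 10 = 12.5.
Change in consumer surplus = 12.5 - 180.5 = -168.

-168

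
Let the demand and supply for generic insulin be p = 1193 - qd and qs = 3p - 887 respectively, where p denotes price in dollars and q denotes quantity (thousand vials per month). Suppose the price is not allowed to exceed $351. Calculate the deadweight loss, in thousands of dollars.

Rearranging demand gives qd = 1193 - p. Setting quantity demanded equal to quantity supplied, 1193 - p = 3p - 887, gives p* = 520 and q* = 673.
The ceiling of 351 is below the equilibrium price 520, so it binds.
At p = 351: qd = 1193 - 351 = 842 and qs = 3·351 - 887 = 166.
Quantity traded falls to 166. At q = 166 the demand price is 1193 - 166 = 1027 and the supply price is (887 + 166)/3 = 351.
Deadweight loss = ½ · (1027 - 351) · (673 - 166) = ½ · 676 · 507 = 171366.

171366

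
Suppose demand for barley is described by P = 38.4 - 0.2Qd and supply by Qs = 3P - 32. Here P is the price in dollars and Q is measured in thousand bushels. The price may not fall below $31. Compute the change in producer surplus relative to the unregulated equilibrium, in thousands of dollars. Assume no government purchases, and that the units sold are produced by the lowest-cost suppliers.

Rearranging demand gives Qd = 192 - 5P. Without the control the market clears where 192 - 5P = 3P - 32, i.e. P* = 28 and Q* = 52.
The floor of 31 is above the equilibrium price 28, so it binds.
At P = 31: Qd = 192 - 5·31 = 37 and Qs = 3·31 - 32 = 61.
Producer surplus without the control is ½ · (28 - 32/3) · 52 = 1352/3.
With the floor, 37 units are sold at 31. The supply price at Q = 37 is 23, so PS = ½ · [(31 - 32/3) + (31 - 23)] · 37 = 3145/6.
Change in producer surplus = 3145/6 - 1352/3 = 73.5.

73.5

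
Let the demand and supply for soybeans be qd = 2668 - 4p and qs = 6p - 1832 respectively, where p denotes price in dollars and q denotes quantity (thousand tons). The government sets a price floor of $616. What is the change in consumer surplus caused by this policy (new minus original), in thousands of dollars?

-88976

Without the control the market clears where 2668 - 4p = 6p - 1832, i.e. p* = 450 and q* = 868.
Because the floor (616) lies above the market-clearing price, it is binding.
At p = 616: qd = 2668 - 4·616 = 204 and qs = 6·616 - 1832 = 1864.
Consumer surplus without the control is ½ · (667 - 450) · 868 = 94178.
With the floor, consumers buy 204 units at 616, so CS = ½ · (667 - 616) · 204 = 5202.
Change in consumer surplus = 5202 - 94178 = -88976.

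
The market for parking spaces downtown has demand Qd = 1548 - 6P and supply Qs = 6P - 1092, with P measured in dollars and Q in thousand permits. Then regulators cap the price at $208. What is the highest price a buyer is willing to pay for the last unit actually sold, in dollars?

232

Equilibrium: 1548 - 6P = 6P - 1092, so 2640 = 12P and P* = 220, Q* = 228.
The ceiling of 208 is below the equilibrium price 220, so it binds.
At P = 208: Qd = 1548 - 6·208 = 300 and Qs = 6·208 - 1092 = 156.
Only 156 units reach the market. On the demand curve, the marginal buyer's willingness to pay at Q = 156 is (1548 - 156)/6 = 232.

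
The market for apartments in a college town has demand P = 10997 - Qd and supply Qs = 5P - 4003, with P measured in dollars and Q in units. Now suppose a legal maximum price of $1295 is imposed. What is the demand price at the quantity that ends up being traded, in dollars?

8525

Rearranging demand gives Qd = 10997 - P. In a free market, 10997 - P = 5P - 4003 gives the equilibrium P* = 2500, Q* = 8497.
Because the ceiling (1295) lies below the market-clearing price, it is binding.
At P = 1295: Qd = 10997 - 1295 = 9702 and Qs = 5·1295 - 4003 = 2472.
Only 2472 units reach the market. On the demand curve, the marginal buyer's willingness to pay at Q = 2472 is (10997 - 2472) = 8525.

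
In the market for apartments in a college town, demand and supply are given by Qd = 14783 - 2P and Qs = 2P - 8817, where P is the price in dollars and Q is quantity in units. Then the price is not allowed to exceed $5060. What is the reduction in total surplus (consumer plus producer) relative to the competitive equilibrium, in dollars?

In a free market, 14783 - 2P = 2P - 8817 gives the equilibrium P* = 5900, Q* = 2983.
Because the ceiling (5060) lies below the market-clearing price, it is binding.
At P = 5060: Qd = 14783 - 2·5060 = 4663 and Qs = 2·5060 - 8817 = 1303.
Quantity traded falls to 1303. At Q = 1303 the demand price is (14783 - 1303)/2 = 6740 and the supply price is (8817 + 1303)/2 = 5060.
Deadweight loss = ½ · (6740 - 5060) · (2983 - 1303) = ½ · 1680 · 1680 = 1411200.

1411200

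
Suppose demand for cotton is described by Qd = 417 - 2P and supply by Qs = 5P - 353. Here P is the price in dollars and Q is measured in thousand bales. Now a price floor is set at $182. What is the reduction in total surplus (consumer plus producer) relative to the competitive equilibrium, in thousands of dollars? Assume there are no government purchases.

Without the control the market clears where 417 - 2P = 5P - 353, i.e. P* = 110 and Q* = 197.
Since 182 > 110, the floor is binding.
At P = 182: Qd = 417 - 2·182 = 53 and Qs = 5·182 - 353 = 557.
Quantity traded falls to 53. At Q = 53 the demand price is (417 - 53)/2 = 182 and the supply price is (353 + 53)/5 = 81.2.
Deadweight loss = ½ · (182 - 81.2) · (197 - 53) = ½ · 100.8 · 144 = 7257.6.

7257.6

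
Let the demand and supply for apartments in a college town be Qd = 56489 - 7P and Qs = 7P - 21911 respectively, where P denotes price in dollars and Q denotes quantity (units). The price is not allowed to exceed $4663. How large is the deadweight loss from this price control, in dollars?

6145783

Setting quantity demanded equal to quantity supplied, 56489 - 7P = 7P - 21911, gives P* = 5600 and Q* = 17289.
Because the ceiling (4663) lies below the market-clearing price, it is binding.
At P = 4663: Qd = 56489 - 7·4663 = 23848 and Qs = 7·4663 - 21911 = 10730.
Quantity traded falls to 10730. At Q = 10730 the demand price is (56489 - 10730)/7 = 6537 and the supply price is (21911 + 10730)/7 = 4663.
Deadweight loss = ½ · (6537 - 4663) · (17289 - 10730) = ½ · 1874 · 6559 = 6145783.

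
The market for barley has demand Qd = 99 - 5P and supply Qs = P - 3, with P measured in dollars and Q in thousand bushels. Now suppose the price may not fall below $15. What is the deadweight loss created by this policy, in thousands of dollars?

In a free market, 99 - 5P = P - 3 gives the equilibrium P* = 17, Q* = 14.
The floor of 15 is below the equilibrium price 17, so it is not binding; the market clears at P* = 17, Q* = 14.
Since the control does not bind, no trades are prevented and deadweight loss is zero.

0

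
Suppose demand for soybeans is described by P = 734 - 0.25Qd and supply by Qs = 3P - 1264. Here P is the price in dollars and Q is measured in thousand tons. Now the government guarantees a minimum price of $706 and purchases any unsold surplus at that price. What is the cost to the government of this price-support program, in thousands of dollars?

523852

Rearranging demand gives Qd = 2936 - 4P. Setting quantity demanded equal to quantity supplied, 2936 - 4P = 3P - 1264, gives P* = 600 and Q* = 536.
Since 706 > 600, the floor is binding.
At P = 706: Qd = 2936 - 4·706 = 112 and Qs = 3·706 - 1264 = 854.
Surplus = Qs - Qd = 742.
Government expenditure = surplus × support price = 742 × 706 = 523852.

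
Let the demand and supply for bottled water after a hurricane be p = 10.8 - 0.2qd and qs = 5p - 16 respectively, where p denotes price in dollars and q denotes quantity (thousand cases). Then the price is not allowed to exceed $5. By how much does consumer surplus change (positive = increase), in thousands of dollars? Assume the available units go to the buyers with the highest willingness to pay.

8

Rearranging demand gives qd = 54 - 5p. In a free market, 54 - 5p = 5p - 16 gives the equilibrium p* = 7, q* = 19.
The ceiling of 5 is below the equilibrium price 7, so it binds.
At p = 5: qd = 54 - 5·5 = 29 and qs = 5·5 - 16 = 9.
Consumer surplus without the control is ½ · (10.8 - 7) · 19 = 36.1.
With the ceiling, 9 units are sold at 5 (assume they go to the highest-value buyers). The demand price at q = 9 is 9, so CS = ½ · [(10.8 - 5) + (9 - 5)] · 9 = 44.1.
Change in consumer surplus = 44.1 - 36.1 = 8.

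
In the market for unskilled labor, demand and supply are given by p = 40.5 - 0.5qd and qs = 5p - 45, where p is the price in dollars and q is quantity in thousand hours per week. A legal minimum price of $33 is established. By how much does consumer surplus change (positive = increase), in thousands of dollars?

-450

Rearranging demand gives qd = 81 - 2p. Setting quantity demanded equal to quantity supplied, 81 - 2p = 5p - 45, gives p* = 18 and q* = 45.
Since 33 > 18, the floor is binding.
At p = 33: qd = 81 - 2·33 = 15 and qs = 5·33 - 45 = 120.
Consumer surplus without the control is ½ · (40.5 - 18) · 45 = 506.25.
With the floor, consumers buy 15 units at 33, so CS = ½ · (40.5 - 33) · 15 = 56.25.
Change in consumer surplus = 56.25 - 506.25 = -450.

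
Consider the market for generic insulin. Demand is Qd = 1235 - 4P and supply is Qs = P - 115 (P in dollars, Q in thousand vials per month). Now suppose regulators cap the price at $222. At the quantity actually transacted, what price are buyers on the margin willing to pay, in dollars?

282

Setting quantity demanded equal to quantity supplied, 1235 - 4P = P - 115, gives P* = 270 and Q* = 155.
Because the ceiling (222) lies below the market-clearing price, it is binding.
At P = 222: Qd = 1235 - 4·222 = 347 and Qs = 222 - 115 = 107.
Only 107 units reach the market. On the demand curve, the marginal buyer's willingness to pay at Q = 107 is (1235 - 107)/4 = 282.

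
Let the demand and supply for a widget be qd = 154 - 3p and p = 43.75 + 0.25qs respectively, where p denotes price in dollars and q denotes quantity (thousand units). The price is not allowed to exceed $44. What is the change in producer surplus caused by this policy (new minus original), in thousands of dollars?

Rearranging supply gives qs = 4p - 175. Setting quantity demanded equal to quantity supplied, 154 - 3p = 4p - 175, gives p* = 47 and q* = 13.
The ceiling of 44 is below the equilibrium price 47, so it binds.
At p = 44: qd = 154 - 3·44 = 22 and qs = 4·44 - 175 = 1.
Producer surplus without the control is ½ · (47 - 43.75) · 13 = 21.125.
With the ceiling, producers sell 1 units at 44, so PS = ½ · (44 - 43.75) · 1 = 0.125.
Change in producer surplus = 0.125 - 21.125 = -21.

-21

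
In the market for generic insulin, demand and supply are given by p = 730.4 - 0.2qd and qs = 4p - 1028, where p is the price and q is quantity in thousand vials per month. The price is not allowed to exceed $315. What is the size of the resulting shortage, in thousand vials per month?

1845

Rearranging demand gives qd = 3652 - 5p. In a free market, 3652 - 5p = 4p - 1028 gives the equilibrium p* = 520, q* = 1052.
The ceiling of 315 is below the equilibrium price 520, so it binds.
At p = 315: qd = 3652 - 5·315 = 2077 and qs = 4·315 - 1028 = 232.
Shortage = qd - qs = 2077 - 232 = 1845.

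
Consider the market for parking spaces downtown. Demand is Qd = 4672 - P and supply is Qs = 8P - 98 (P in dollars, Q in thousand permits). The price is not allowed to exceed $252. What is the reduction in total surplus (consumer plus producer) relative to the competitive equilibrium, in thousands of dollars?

2782224

Setting quantity demanded equal to quantity supplied, 4672 - P = 8P - 98, gives P* = 530 and Q* = 4142.
Because the ceiling (252) lies below the market-clearing price, it is binding.
At P = 252: Qd = 4672 - 252 = 4420 and Qs = 8·252 - 98 = 1918.
Quantity traded falls to 1918. At Q = 1918 the demand price is 4672 - 1918 = 2754 and the supply price is (98 + 1918)/8 = 252.
Deadweight loss = ½ · (2754 - 252) · (4142 - 1918) = ½ · 2502 · 2224 = 2782224.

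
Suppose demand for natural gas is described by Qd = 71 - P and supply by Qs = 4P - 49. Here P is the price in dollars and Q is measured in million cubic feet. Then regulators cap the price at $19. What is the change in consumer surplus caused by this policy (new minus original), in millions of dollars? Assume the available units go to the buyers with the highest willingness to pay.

-65

Setting quantity demanded equal to quantity supplied, 71 - P = 4P - 49, gives P* = 24 and Q* = 47.
Because the ceiling (19) lies below the market-clearing price, it is binding.
At P = 19: Qd = 71 - 19 = 52 and Qs = 4·19 - 49 = 27.
Consumer surplus without the control is ½ · (71 - 24) · 47 = 1104.5.
With the ceiling, 27 units are sold at 19 (assume they go to the highest-value buyers). The demand price at Q = 27 is 44, so CS = ½ · [(71 - 19) + (44 - 19)] · 27 = 1039.5.
Change in consumer surplus = 1039.5 - 1104.5 = -65.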